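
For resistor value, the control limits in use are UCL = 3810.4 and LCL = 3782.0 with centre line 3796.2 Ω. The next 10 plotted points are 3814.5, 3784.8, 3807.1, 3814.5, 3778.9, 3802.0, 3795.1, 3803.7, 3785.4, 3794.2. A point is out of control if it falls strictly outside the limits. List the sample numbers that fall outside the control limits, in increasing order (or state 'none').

1, 4, 5

Compare each point to [3782.0, 3810.4]: sample 1 = 3814.5 > UCL; sample 4 = 3814.5 > UCL; sample 5 = 3778.9 < LCL.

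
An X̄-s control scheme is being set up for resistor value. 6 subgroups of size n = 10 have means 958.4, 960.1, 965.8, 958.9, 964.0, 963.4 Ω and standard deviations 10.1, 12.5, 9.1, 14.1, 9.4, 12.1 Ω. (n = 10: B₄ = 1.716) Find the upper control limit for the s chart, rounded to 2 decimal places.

19.25

s̄ = (10.1 + 12.5 + 9.1 + 14.1 + 9.4 + 12.1) / 6 = 11.2167
UCL_s = B₄·s̄ = 1.716 × 11.2167 = 19.2478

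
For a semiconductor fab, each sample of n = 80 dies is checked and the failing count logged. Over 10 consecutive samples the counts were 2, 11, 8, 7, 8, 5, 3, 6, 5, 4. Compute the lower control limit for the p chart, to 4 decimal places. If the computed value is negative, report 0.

0.0000

p̄ = Σdᵢ / (k·n) = 59 / (10 × 80) = 0.07375
LCL = p̄ − 3·√(p̄(1−p̄)/n) = 0.07375 − 3 × 0.02922 = -0.01391 → 0 (negative, so LCL = 0)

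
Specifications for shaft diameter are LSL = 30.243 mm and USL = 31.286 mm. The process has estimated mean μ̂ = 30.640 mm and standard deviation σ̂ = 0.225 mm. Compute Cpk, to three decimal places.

Cpu = (USL − μ̂) / (3σ̂) = (31.286 − 30.640) / (3 × 0.225) = 0.9570; Cpl = (μ̂ − LSL) / (3σ̂) = (30.640 − 30.243) / (3 × 0.225) = 0.5881; Cpk = min(Cpu, Cpl) = 0.5881

0.588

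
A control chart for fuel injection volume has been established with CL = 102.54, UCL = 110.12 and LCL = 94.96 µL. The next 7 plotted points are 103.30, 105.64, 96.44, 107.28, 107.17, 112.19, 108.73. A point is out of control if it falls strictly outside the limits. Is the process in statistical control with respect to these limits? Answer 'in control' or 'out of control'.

out of control

Compare each point to [94.96, 110.12]: sample 6 = 112.19 > UCL.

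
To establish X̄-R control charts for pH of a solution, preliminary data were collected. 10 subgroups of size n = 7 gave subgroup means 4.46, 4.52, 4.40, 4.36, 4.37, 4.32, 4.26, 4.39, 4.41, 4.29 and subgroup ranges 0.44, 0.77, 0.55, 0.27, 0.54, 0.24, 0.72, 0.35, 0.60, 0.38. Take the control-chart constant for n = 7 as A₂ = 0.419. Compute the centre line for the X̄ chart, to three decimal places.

X̄̄ = (4.46 + 4.52 + 4.40 + 4.36 + 4.37 + 4.32 + 4.26 + 4.39 + 4.41 + 4.29) / 10 = 43.7800 / 10 = 4.3780
CL = X̄̄ = 4.3780

4.378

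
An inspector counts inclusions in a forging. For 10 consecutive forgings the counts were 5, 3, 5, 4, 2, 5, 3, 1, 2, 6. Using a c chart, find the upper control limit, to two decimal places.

9.29

c̄ = (5 + 3 + 5 + 4 + 2 + 5 + 3 + 1 + 2 + 6) / 10 = 36 / 10 = 3.6000
UCL = c̄ + 3√c̄ = 3.6000 + 3 × √3.6000 = 3.6000 + 3 × 1.8974 = 9.2921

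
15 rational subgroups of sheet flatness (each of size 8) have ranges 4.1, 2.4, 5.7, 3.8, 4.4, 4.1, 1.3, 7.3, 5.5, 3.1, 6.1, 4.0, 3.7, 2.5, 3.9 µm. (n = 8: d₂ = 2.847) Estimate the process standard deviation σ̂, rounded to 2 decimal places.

R̄ = (4.1 + 2.4 + 5.7 + 3.8 + 4.4 + 4.1 + 1.3 + 7.3 + 5.5 + 3.1 + 6.1 + 4.0 + 3.7 + 2.5 + 3.9) / 15 = 4.1267
σ̂ = R̄ / d₂ = 4.1267 / 2.847 = 1.4495

1.45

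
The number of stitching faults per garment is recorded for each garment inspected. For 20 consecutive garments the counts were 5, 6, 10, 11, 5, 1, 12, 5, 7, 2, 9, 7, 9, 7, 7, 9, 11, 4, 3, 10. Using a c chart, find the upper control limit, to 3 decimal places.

14.937

c̄ = (5 + 6 + 10 + 11 + 5 + 1 + 12 + 5 + 7 + 2 + 9 + 7 + 9 + 7 + 7 + 9 + 11 + 4 + 3 + 10) / 20 = 140 / 20 = 7.0000
UCL = c̄ + 3√c̄ = 7.0000 + 3 × √7.0000 = 7.0000 + 3 × 2.6458 = 14.9373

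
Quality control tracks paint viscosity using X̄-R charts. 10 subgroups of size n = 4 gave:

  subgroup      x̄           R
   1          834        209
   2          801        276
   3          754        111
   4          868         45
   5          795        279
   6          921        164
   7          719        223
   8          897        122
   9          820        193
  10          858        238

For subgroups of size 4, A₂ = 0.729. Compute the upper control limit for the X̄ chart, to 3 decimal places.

962.294

X̄̄ = (834 + 801 + 754 + 868 + 795 + 921 + 719 + 897 + 820 + 858) / 10 = 8267.0000 / 10 = 826.7000
R̄ = (209 + 276 + 111 + 45 + 279 + 164 + 223 + 122 + 193 + 238) / 10 = 1860.0000 / 10 = 186.0000
UCL = X̄̄ + A₂·R̄ = 826.7000 + 0.729 × 186.0000 = 962.2940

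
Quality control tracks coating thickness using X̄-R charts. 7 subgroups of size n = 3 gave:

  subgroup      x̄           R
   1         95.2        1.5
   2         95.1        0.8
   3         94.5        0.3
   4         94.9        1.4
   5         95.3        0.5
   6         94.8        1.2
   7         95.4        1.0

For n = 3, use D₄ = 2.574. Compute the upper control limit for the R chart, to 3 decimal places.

R̄ = (1.5 + 0.8 + 0.3 + 1.4 + 0.5 + 1.2 + 1.0) / 7 = 6.7000 / 7 = 0.9571
UCL_R = D₄·R̄ = 2.574 × 0.9571 = 2.4637

2.464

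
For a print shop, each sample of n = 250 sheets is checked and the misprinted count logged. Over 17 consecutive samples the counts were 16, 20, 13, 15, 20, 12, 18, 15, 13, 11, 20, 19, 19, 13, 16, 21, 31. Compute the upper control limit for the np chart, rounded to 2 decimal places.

29.18

p̄ = Σdᵢ / (k·n) = 292 / (17 × 250) = 0.06871
UCL = np̄ + 3·√(np̄(1−p̄)) = 17.1765 + 3 × √(17.1765×0.93129) = 17.1765 + 3 × 3.9995 = 29.1751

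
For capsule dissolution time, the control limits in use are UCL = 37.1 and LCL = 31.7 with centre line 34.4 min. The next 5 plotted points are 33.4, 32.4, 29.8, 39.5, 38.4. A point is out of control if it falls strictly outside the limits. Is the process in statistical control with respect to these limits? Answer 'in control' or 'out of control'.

out of control

Compare each point to [31.7, 37.1]: sample 3 = 29.8 < LCL; sample 4 = 39.5 > UCL; sample 5 = 38.4 > UCL.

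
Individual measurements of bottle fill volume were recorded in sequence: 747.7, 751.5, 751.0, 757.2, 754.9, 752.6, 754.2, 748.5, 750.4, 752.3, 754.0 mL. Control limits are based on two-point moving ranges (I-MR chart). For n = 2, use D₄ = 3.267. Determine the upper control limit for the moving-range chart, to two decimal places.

9.11

Moving ranges: 3.8, 0.5, 6.2, 2.3, 2.3, 1.6, 5.7, 1.9, 1.9, 1.7; M̄R̄ = 27.9000 / 10 = 2.7900
UCL_MR = D₄·M̄R̄ = 3.267 × 2.7900 = 9.1149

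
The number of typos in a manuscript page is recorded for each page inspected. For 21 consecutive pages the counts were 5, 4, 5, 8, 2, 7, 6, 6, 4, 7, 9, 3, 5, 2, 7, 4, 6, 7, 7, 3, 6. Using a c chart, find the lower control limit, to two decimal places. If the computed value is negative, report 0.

c̄ = (5 + 4 + 5 + 8 + 2 + 7 + 6 + 6 + 4 + 7 + 9 + 3 + 5 + 2 + 7 + 4 + 6 + 7 + 7 + 3 + 6) / 21 = 113 / 21 = 5.3810
LCL = c̄ − 3√c̄ = 5.3810 − 3 × 2.3197 = -1.5781 → 0 (cannot be negative)

0.00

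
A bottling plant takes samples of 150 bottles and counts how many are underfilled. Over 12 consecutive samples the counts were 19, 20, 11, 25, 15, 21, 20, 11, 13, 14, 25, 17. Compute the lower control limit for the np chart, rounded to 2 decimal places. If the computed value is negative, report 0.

5.76

p̄ = Σdᵢ / (k·n) = 211 / (12 × 150) = 0.11722
LCL = np̄ − 3·√(np̄(1−p̄)) = 17.5833 − 3 × 3.9398 = 5.7639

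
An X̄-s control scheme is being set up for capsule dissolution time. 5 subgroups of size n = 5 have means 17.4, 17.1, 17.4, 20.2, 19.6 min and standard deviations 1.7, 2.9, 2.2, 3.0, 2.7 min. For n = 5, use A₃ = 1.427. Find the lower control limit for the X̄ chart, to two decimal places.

14.77

X̄̄ = (17.4 + 17.1 + 17.4 + 20.2 + 19.6) / 5 = 18.3400
s̄ = (1.7 + 2.9 + 2.2 + 3.0 + 2.7) / 5 = 2.5000
LCL = X̄̄ − A₃·s̄ = 18.3400 − 1.427 × 2.5000 = 14.7725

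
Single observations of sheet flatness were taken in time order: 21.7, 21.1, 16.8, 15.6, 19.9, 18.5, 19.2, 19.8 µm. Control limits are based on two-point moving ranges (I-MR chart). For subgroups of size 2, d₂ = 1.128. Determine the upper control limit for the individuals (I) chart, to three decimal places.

X̄ = (21.7 + 21.1 + 16.8 + 15.6 + 19.9 + 18.5 + 19.2 + 19.8) / 8 = 19.0750
Moving ranges: 0.6, 4.3, 1.2, 4.3, 1.4, 0.7, 0.6; M̄R̄ = 13.1000 / 7 = 1.8714
UCL = X̄ + 3·M̄R̄/d₂ = 19.0750 + 3 × 1.8714 / 1.128 = 24.0522

24.052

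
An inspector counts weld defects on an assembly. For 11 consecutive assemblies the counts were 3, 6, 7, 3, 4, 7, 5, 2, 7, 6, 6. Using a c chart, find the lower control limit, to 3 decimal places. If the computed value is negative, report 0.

0.000

c̄ = (3 + 6 + 7 + 3 + 4 + 7 + 5 + 2 + 7 + 6 + 6) / 11 = 56 / 11 = 5.0909
LCL = c̄ − 3√c̄ = 5.0909 − 3 × 2.2563 = -1.6780 → 0 (cannot be negative)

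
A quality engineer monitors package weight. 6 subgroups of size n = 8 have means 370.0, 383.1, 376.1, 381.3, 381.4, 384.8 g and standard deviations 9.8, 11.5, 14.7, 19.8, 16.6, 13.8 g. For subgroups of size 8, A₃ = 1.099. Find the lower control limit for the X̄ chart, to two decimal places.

363.66

X̄̄ = (370.0 + 383.1 + 376.1 + 381.3 + 381.4 + 384.8) / 6 = 379.4500
s̄ = (9.8 + 11.5 + 14.7 + 19.8 + 16.6 + 13.8) / 6 = 14.3667
LCL = X̄̄ − A₃·s̄ = 379.4500 − 1.099 × 14.3667 = 363.6610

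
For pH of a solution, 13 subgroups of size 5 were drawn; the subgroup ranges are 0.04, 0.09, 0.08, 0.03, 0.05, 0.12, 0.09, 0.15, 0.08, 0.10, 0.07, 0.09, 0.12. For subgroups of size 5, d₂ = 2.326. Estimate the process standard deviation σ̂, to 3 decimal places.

0.037

R̄ = (0.04 + 0.09 + 0.08 + 0.03 + 0.05 + 0.12 + 0.09 + 0.15 + 0.08 + 0.10 + 0.07 + 0.09 + 0.12) / 13 = 0.0854
σ̂ = R̄ / d₂ = 0.0854 / 2.326 = 0.0367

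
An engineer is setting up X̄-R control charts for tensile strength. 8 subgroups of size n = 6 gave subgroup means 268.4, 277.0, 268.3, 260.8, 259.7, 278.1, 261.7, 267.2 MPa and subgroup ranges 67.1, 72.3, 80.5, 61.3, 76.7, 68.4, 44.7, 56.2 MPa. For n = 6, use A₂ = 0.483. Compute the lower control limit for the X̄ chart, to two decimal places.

X̄̄ = (268.4 + 277.0 + 268.3 + 260.8 + 259.7 + 278.1 + 261.7 + 267.2) / 8 = 2141.2000 / 8 = 267.6500
R̄ = (67.1 + 72.3 + 80.5 + 61.3 + 76.7 + 68.4 + 44.7 + 56.2) / 8 = 527.2000 / 8 = 65.9000
LCL = X̄̄ − A₂·R̄ = 267.6500 − 0.483 × 65.9000 = 235.8203

235.82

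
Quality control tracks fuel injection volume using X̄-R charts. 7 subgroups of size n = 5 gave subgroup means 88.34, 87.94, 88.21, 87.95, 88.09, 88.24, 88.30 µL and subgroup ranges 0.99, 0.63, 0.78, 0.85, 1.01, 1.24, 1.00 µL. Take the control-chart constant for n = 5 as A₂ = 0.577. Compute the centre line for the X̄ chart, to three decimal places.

88.153

X̄̄ = (88.34 + 87.94 + 88.21 + 87.95 + 88.09 + 88.24 + 88.30) / 7 = 617.0700 / 7 = 88.1529
CL = X̄̄ = 88.1529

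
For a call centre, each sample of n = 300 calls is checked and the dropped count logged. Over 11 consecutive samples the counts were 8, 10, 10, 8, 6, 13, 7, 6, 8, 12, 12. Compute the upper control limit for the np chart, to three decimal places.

17.998

p̄ = Σdᵢ / (k·n) = 100 / (11 × 300) = 0.03030
UCL = np̄ + 3·√(np̄(1−p̄)) = 9.0909 + 3 × √(9.0909×0.96970) = 9.0909 + 3 × 2.9691 = 17.9981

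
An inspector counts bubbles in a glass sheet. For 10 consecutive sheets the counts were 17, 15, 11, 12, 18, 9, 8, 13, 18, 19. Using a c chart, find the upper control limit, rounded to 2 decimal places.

c̄ = (17 + 15 + 11 + 12 + 18 + 9 + 8 + 13 + 18 + 19) / 10 = 140 / 10 = 14.0000
UCL = c̄ + 3√c̄ = 14.0000 + 3 × √14.0000 = 14.0000 + 3 × 3.7417 = 25.2250

25.22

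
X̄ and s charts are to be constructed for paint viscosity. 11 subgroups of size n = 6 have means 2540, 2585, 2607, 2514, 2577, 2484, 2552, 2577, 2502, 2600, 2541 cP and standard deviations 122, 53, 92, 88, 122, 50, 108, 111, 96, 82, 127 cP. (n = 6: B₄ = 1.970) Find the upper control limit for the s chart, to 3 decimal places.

188.225

s̄ = (122 + 53 + 92 + 88 + 122 + 50 + 108 + 111 + 96 + 82 + 127) / 11 = 95.5455
UCL_s = B₄·s̄ = 1.970 × 95.5455 = 188.2245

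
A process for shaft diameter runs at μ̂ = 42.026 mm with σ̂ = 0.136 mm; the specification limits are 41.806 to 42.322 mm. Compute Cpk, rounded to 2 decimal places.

Cpu = (USL − μ̂) / (3σ̂) = (42.322 − 42.026) / (3 × 0.136) = 0.7255; Cpl = (μ̂ − LSL) / (3σ̂) = (42.026 − 41.806) / (3 × 0.136) = 0.5392; Cpk = min(Cpu, Cpl) = 0.5392

0.54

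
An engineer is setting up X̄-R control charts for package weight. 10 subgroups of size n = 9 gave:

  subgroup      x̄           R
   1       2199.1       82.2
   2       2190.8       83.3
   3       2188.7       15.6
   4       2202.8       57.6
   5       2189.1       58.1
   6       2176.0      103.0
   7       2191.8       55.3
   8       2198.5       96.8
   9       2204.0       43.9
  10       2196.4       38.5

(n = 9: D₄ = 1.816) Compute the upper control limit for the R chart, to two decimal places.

115.19

R̄ = (82.2 + 83.3 + 15.6 + 57.6 + 58.1 + 103.0 + 55.3 + 96.8 + 43.9 + 38.5) / 10 = 634.3000 / 10 = 63.4300
UCL_R = D₄·R̄ = 1.816 × 63.4300 = 115.1889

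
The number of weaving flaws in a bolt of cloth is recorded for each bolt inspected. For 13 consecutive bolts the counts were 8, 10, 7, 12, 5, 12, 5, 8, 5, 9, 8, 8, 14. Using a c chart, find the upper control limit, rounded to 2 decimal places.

c̄ = (8 + 10 + 7 + 12 + 5 + 12 + 5 + 8 + 5 + 9 + 8 + 8 + 14) / 13 = 111 / 13 = 8.5385
UCL = c̄ + 3√c̄ = 8.5385 + 3 × √8.5385 = 8.5385 + 3 × 2.9221 = 17.3047

17.30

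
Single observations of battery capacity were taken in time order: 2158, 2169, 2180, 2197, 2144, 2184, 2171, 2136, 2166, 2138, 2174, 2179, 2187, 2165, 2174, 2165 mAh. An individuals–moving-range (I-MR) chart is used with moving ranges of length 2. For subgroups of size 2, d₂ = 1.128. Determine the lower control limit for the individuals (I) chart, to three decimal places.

2109.959

X̄ = (2158 + 2169 + 2180 + 2197 + 2144 + 2184 + 2171 + 2136 + 2166 + 2138 + 2174 + 2179 + 2187 + 2165 + 2174 + 2165) / 16 = 2167.9375
Moving ranges: 11, 11, 17, 53, 40, 13, 35, 30, 28, 36, 5, 8, 22, 9, 9; M̄R̄ = 327.0000 / 15 = 21.8000
LCL = X̄ − 3·M̄R̄/d₂ = 2167.9375 − 3 × 21.8000 / 1.128 = 2109.9588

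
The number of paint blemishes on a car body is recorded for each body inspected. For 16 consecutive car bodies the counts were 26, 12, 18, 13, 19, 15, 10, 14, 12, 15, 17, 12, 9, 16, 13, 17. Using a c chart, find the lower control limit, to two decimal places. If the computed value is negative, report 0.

3.30

c̄ = (26 + 12 + 18 + 13 + 19 + 15 + 10 + 14 + 12 + 15 + 17 + 12 + 9 + 16 + 13 + 17) / 16 = 238 / 16 = 14.8750
LCL = c̄ − 3√c̄ = 14.8750 − 3 × 3.8568 = 3.3046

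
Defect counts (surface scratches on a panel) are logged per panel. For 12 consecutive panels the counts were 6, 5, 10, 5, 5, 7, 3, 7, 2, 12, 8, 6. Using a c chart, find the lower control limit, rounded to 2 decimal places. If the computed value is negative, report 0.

c̄ = (6 + 5 + 10 + 5 + 5 + 7 + 3 + 7 + 2 + 12 + 8 + 6) / 12 = 76 / 12 = 6.3333
LCL = c̄ − 3√c̄ = 6.3333 − 3 × 2.5166 = -1.2165 → 0 (cannot be negative)

0.00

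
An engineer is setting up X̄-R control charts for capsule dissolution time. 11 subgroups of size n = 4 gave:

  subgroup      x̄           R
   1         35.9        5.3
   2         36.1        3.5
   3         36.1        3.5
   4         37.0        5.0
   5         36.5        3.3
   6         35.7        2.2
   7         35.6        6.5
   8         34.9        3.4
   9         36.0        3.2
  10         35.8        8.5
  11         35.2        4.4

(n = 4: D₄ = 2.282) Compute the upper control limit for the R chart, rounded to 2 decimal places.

R̄ = (5.3 + 3.5 + 3.5 + 5.0 + 3.3 + 2.2 + 6.5 + 3.4 + 3.2 + 8.5 + 4.4) / 11 = 48.8000 / 11 = 4.4364
UCL_R = D₄·R̄ = 2.282 × 4.4364 = 10.1238

10.12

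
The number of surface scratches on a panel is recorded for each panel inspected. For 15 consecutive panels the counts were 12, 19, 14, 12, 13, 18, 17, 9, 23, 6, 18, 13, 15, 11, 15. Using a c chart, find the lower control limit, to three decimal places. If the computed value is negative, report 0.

2.976

c̄ = (12 + 19 + 14 + 12 + 13 + 18 + 17 + 9 + 23 + 6 + 18 + 13 + 15 + 11 + 15) / 15 = 215 / 15 = 14.3333
LCL = c̄ − 3√c̄ = 14.3333 − 3 × 3.7859 = 2.9755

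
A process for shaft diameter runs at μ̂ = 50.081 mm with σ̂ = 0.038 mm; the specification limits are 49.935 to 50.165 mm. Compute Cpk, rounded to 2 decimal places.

0.74

Cpu = (USL − μ̂) / (3σ̂) = (50.165 − 50.081) / (3 × 0.038) = 0.7368; Cpl = (μ̂ − LSL) / (3σ̂) = (50.081 − 49.935) / (3 × 0.038) = 1.2807; Cpk = min(Cpu, Cpl) = 0.7368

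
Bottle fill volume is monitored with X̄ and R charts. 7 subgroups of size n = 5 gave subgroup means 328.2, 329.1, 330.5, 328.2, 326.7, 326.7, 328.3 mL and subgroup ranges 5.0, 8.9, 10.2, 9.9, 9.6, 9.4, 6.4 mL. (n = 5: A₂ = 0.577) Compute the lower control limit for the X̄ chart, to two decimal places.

323.35

X̄̄ = (328.2 + 329.1 + 330.5 + 328.2 + 326.7 + 326.7 + 328.3) / 7 = 2297.7000 / 7 = 328.2429
R̄ = (5.0 + 8.9 + 10.2 + 9.9 + 9.6 + 9.4 + 6.4) / 7 = 59.4000 / 7 = 8.4857
LCL = X̄̄ − A₂·R̄ = 328.2429 − 0.577 × 8.4857 = 323.3466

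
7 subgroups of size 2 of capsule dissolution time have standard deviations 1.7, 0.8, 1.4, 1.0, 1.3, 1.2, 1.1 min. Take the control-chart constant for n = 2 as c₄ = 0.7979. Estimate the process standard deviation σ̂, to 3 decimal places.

1.522

s̄ = (1.7 + 0.8 + 1.4 + 1.0 + 1.3 + 1.2 + 1.1) / 7 = 1.2143
σ̂ = s̄ / c₄ = 1.2143 / 0.7979 = 1.5219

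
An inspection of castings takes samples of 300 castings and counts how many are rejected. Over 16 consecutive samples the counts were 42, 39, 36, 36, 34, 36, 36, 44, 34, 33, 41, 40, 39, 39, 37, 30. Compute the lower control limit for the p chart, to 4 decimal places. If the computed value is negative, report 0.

0.0670

p̄ = Σdᵢ / (k·n) = 596 / (16 × 300) = 0.12417
LCL = p̄ − 3·√(p̄(1−p̄)/n) = 0.12417 − 3 × 0.01904 = 0.06705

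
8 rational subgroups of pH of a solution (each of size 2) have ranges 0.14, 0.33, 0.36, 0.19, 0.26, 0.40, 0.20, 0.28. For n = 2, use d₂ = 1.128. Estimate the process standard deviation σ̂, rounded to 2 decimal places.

0.24

R̄ = (0.14 + 0.33 + 0.36 + 0.19 + 0.26 + 0.40 + 0.20 + 0.28) / 8 = 0.2700
σ̂ = R̄ / d₂ = 0.2700 / 1.128 = 0.2394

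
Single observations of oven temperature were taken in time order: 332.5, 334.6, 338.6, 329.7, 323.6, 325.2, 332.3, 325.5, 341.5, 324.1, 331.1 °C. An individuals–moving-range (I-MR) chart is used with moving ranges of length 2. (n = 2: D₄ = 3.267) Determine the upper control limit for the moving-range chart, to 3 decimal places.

25.156

Moving ranges: 2.1, 4.0, 8.9, 6.1, 1.6, 7.1, 6.8, 16.0, 17.4, 7.0; M̄R̄ = 77.0000 / 10 = 7.7000
UCL_MR = D₄·M̄R̄ = 3.267 × 7.7000 = 25.1559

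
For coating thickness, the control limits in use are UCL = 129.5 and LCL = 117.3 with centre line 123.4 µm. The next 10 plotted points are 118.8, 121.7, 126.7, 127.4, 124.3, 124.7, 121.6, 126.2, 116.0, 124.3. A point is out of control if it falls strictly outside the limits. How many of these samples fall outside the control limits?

1

Compare each point to [117.3, 129.5]: sample 9 = 116.0 < LCL.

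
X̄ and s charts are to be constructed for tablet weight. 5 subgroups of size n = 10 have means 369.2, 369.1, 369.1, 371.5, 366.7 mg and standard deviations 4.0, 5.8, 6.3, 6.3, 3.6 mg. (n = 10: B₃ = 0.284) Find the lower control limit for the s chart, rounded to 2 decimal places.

1.48

s̄ = (4.0 + 5.8 + 6.3 + 6.3 + 3.6) / 5 = 5.2000
LCL_s = B₃·s̄ = 0.284 × 5.2000 = 1.4768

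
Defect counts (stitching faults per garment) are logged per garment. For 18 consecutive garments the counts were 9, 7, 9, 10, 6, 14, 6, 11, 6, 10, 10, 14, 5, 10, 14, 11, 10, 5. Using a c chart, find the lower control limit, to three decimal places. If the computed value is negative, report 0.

c̄ = (9 + 7 + 9 + 10 + 6 + 14 + 6 + 11 + 6 + 10 + 10 + 14 + 5 + 10 + 14 + 11 + 10 + 5) / 18 = 167 / 18 = 9.2778
LCL = c̄ − 3√c̄ = 9.2778 − 3 × 3.0459 = 0.1399

0.140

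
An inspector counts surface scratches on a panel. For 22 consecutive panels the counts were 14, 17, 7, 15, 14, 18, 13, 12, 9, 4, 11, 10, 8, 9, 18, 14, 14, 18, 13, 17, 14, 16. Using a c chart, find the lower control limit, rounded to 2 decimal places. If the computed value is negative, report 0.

2.16

c̄ = (14 + 17 + 7 + 15 + 14 + 18 + 13 + 12 + 9 + 4 + 11 + 10 + 8 + 9 + 18 + 14 + 14 + 18 + 13 + 17 + 14 + 16) / 22 = 285 / 22 = 12.9545
LCL = c̄ − 3√c̄ = 12.9545 − 3 × 3.5992 = 2.1568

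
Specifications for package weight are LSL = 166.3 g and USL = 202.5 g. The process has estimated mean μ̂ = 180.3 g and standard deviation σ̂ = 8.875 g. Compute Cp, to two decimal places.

0.68

Cp = (USL − LSL) / (6σ̂) = (202.5 − 166.3) / (6 × 8.875) = 36.2000 / 53.2500 = 0.6798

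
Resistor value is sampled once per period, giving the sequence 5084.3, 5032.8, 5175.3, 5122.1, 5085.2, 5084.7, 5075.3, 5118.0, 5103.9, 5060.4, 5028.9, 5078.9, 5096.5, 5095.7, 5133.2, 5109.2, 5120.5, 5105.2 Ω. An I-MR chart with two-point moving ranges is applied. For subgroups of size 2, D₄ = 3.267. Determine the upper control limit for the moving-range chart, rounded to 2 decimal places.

111.90

Moving ranges: 51.5, 142.5, 53.2, 36.9, 0.5, 9.4, 42.7, 14.1, 43.5, 31.5, 50.0, 17.6, 0.8, 37.5, 24.0, 11.3, 15.3; M̄R̄ = 582.3000 / 17 = 34.2529
UCL_MR = D₄·M̄R̄ = 3.267 × 34.2529 = 111.9044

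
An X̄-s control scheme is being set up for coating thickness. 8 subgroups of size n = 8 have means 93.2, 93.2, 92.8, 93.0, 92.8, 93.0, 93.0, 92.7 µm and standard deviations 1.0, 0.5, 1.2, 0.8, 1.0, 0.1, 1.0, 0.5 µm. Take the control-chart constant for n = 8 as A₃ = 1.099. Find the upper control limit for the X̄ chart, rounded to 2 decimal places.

X̄̄ = (93.2 + 93.2 + 92.8 + 93.0 + 92.8 + 93.0 + 93.0 + 92.7) / 8 = 92.9625
s̄ = (1.0 + 0.5 + 1.2 + 0.8 + 1.0 + 0.1 + 1.0 + 0.5) / 8 = 0.7625
UCL = X̄̄ + A₃·s̄ = 92.9625 + 1.099 × 0.7625 = 93.8005

93.80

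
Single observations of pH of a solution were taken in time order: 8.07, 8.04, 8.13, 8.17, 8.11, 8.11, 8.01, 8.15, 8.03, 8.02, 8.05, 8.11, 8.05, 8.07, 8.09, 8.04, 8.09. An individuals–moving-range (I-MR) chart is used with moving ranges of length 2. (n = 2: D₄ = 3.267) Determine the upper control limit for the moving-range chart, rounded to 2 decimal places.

0.18

Moving ranges: 0.03, 0.09, 0.04, 0.06, 0.00, 0.10, 0.14, 0.12, 0.01, 0.03, 0.06, 0.06, 0.02, 0.02, 0.05, 0.05; M̄R̄ = 0.8800 / 16 = 0.0550
UCL_MR = D₄·M̄R̄ = 3.267 × 0.0550 = 0.1797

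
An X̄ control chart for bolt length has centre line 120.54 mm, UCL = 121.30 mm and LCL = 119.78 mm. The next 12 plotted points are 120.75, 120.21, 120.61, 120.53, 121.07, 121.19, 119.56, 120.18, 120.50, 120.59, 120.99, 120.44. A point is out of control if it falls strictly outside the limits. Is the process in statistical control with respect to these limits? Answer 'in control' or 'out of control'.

Compare each point to [119.78, 121.30]: sample 7 = 119.56 < LCL.

out of control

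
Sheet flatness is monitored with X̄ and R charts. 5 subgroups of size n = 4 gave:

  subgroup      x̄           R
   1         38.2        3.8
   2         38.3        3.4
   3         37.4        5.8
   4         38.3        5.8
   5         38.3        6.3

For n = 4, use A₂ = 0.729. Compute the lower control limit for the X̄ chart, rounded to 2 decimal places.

34.44

X̄̄ = (38.2 + 38.3 + 37.4 + 38.3 + 38.3) / 5 = 190.5000 / 5 = 38.1000
R̄ = (3.8 + 3.4 + 5.8 + 5.8 + 6.3) / 5 = 25.1000 / 5 = 5.0200
LCL = X̄̄ − A₂·R̄ = 38.1000 − 0.729 × 5.0200 = 34.4404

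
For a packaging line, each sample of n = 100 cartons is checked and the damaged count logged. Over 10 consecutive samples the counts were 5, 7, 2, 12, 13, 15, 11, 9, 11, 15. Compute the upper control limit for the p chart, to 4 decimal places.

0.1900

p̄ = Σdᵢ / (k·n) = 100 / (10 × 100) = 0.10000
UCL = p̄ + 3·√(p̄(1−p̄)/n) = 0.10000 + 3 × √(0.10000×0.90000/100) = 0.10000 + 3 × 0.03000 = 0.19000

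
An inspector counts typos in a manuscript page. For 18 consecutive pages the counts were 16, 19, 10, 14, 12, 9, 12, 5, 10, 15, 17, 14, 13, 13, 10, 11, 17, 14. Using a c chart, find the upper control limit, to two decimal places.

c̄ = (16 + 19 + 10 + 14 + 12 + 9 + 12 + 5 + 10 + 15 + 17 + 14 + 13 + 13 + 10 + 11 + 17 + 14) / 18 = 231 / 18 = 12.8333
UCL = c̄ + 3√c̄ = 12.8333 + 3 × √12.8333 = 12.8333 + 3 × 3.5824 = 23.5804

23.58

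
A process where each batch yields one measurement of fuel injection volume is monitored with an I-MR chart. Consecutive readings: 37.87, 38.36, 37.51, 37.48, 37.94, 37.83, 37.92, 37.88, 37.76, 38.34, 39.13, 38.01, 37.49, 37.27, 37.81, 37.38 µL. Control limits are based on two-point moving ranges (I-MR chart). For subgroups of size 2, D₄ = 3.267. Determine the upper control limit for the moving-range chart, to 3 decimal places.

Moving ranges: 0.49, 0.85, 0.03, 0.46, 0.11, 0.09, 0.04, 0.12, 0.58, 0.79, 1.12, 0.52, 0.22, 0.54, 0.43; M̄R̄ = 6.3900 / 15 = 0.4260
UCL_MR = D₄·M̄R̄ = 3.267 × 0.4260 = 1.3917

1.392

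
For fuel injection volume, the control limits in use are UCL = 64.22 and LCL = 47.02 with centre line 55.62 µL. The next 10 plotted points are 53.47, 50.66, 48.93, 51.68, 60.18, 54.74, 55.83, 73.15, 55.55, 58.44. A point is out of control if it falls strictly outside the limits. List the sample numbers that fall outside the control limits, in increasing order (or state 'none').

Compare each point to [47.02, 64.22]: sample 8 = 73.15 > UCL.

8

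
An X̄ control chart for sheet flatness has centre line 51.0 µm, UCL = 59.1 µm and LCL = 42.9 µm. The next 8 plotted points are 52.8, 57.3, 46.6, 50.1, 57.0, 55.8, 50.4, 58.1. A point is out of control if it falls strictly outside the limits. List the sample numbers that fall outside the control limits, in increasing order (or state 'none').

none

All 8 points lie within [42.9, 59.1].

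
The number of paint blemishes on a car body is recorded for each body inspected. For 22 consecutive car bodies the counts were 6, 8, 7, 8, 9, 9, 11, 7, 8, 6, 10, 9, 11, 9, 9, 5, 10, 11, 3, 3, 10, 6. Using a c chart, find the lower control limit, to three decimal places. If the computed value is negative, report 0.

0.000

c̄ = (6 + 8 + 7 + 8 + 9 + 9 + 11 + 7 + 8 + 6 + 10 + 9 + 11 + 9 + 9 + 5 + 10 + 11 + 3 + 3 + 10 + 6) / 22 = 175 / 22 = 7.9545
LCL = c̄ − 3√c̄ = 7.9545 − 3 × 2.8204 = -0.5066 → 0 (cannot be negative)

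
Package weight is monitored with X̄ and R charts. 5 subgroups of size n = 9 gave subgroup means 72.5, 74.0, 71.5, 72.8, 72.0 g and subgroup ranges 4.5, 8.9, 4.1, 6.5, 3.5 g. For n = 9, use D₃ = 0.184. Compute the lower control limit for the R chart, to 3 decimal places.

1.012

R̄ = (4.5 + 8.9 + 4.1 + 6.5 + 3.5) / 5 = 27.5000 / 5 = 5.5000
LCL_R = D₃·R̄ = 0.184 × 5.5000 = 1.0120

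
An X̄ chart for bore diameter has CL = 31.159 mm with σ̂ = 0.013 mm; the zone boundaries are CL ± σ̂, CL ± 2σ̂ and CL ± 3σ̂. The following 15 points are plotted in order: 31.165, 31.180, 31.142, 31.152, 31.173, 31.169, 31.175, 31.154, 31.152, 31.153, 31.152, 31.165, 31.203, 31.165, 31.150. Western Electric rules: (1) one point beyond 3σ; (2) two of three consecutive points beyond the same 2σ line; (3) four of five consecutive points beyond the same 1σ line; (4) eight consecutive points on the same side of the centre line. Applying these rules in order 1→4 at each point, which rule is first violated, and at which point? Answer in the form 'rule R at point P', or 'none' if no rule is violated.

rule 1 at point 13

Zone of each point (C = within 1σ̂, B = 1σ̂–2σ̂, A = 2σ̂–3σ̂, * = beyond 3σ̂; sign = side of CL): 1:+C, 2:+B, 3:-B, 4:-C, 5:+B, 6:+C, 7:+B, 8:-C, 9:-C, 10:-C, 11:-C, 12:+C, 13:+*, 14:+C, 15:-C
Rule 1 (one point beyond the 3σ limits) is satisfied at point 13.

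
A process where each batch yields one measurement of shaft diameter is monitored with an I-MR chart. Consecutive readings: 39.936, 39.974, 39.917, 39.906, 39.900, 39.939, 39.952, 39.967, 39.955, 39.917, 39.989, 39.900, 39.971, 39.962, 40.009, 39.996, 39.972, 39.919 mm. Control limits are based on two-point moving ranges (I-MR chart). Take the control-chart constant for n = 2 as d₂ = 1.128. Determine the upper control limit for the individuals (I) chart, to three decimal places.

X̄ = (39.936 + 39.974 + 39.917 + 39.906 + 39.900 + 39.939 + 39.952 + 39.967 + 39.955 + 39.917 + 39.989 + 39.900 + 39.971 + 39.962 + 40.009 + 39.996 + 39.972 + 39.919) / 18 = 39.9489
Moving ranges: 0.038, 0.057, 0.011, 0.006, 0.039, 0.013, 0.015, 0.012, 0.038, 0.072, 0.089, 0.071, 0.009, 0.047, 0.013, 0.024, 0.053; M̄R̄ = 0.6070 / 17 = 0.0357
UCL = X̄ + 3·M̄R̄/d₂ = 39.9489 + 3 × 0.0357 / 1.128 = 40.0439

40.044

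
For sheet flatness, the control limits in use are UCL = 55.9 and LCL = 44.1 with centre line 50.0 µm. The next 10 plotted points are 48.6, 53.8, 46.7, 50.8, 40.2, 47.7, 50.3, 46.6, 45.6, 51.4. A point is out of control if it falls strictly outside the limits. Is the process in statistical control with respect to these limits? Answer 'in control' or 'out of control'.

Compare each point to [44.1, 55.9]: sample 5 = 40.2 < LCL.

out of control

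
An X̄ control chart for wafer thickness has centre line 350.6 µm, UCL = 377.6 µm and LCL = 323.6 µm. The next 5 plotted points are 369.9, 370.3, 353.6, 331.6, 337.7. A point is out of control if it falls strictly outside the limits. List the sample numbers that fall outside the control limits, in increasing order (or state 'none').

none

All 5 points lie within [323.6, 377.6].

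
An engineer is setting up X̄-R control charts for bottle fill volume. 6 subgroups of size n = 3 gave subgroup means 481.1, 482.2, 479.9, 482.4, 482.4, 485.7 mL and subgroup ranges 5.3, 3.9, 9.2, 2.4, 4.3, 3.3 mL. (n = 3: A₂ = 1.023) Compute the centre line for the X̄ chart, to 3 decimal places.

482.283

X̄̄ = (481.1 + 482.2 + 479.9 + 482.4 + 482.4 + 485.7) / 6 = 2893.7000 / 6 = 482.2833
CL = X̄̄ = 482.2833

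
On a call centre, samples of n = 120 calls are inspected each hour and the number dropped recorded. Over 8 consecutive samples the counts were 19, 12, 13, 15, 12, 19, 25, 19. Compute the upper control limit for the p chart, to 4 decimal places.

p̄ = Σdᵢ / (k·n) = 134 / (8 × 120) = 0.13958
UCL = p̄ + 3·√(p̄(1−p̄)/n) = 0.13958 + 3 × √(0.13958×0.86042/120) = 0.13958 + 3 × 0.03164 = 0.23449

0.2345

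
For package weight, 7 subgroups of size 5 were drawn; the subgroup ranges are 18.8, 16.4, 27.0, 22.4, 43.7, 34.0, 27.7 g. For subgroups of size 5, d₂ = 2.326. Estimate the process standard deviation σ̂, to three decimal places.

R̄ = (18.8 + 16.4 + 27.0 + 22.4 + 43.7 + 34.0 + 27.7) / 7 = 27.1429
σ̂ = R̄ / d₂ = 27.1429 / 2.326 = 11.6693

11.669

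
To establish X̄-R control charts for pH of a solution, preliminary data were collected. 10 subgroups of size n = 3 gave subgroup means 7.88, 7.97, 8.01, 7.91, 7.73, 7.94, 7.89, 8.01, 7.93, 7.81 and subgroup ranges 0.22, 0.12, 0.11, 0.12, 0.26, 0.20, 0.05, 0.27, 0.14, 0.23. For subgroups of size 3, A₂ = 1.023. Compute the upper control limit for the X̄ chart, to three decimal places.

X̄̄ = (7.88 + 7.97 + 8.01 + 7.91 + 7.73 + 7.94 + 7.89 + 8.01 + 7.93 + 7.81) / 10 = 79.0800 / 10 = 7.9080
R̄ = (0.22 + 0.12 + 0.11 + 0.12 + 0.26 + 0.20 + 0.05 + 0.27 + 0.14 + 0.23) / 10 = 1.7200 / 10 = 0.1720
UCL = X̄̄ + A₂·R̄ = 7.9080 + 1.023 × 0.1720 = 8.0840

8.084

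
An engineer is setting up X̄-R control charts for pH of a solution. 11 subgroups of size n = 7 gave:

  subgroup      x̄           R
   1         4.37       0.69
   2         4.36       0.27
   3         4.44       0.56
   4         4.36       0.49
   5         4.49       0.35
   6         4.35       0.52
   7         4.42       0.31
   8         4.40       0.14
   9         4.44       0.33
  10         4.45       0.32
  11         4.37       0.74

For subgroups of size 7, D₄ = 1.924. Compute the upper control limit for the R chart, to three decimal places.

0.826

R̄ = (0.69 + 0.27 + 0.56 + 0.49 + 0.35 + 0.52 + 0.31 + 0.14 + 0.33 + 0.32 + 0.74) / 11 = 4.7200 / 11 = 0.4291
UCL_R = D₄·R̄ = 1.924 × 0.4291 = 0.8256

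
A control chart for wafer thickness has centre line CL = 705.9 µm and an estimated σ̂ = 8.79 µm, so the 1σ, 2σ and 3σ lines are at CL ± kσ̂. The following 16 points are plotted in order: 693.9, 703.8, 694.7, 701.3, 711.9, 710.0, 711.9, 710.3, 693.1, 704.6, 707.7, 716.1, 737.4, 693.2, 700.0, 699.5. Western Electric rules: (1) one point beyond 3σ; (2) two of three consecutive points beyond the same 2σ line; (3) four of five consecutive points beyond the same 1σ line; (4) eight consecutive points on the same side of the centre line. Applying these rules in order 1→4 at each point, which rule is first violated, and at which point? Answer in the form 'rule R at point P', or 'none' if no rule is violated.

Zone of each point (C = within 1σ̂, B = 1σ̂–2σ̂, A = 2σ̂–3σ̂, * = beyond 3σ̂; sign = side of CL): 1:-B, 2:-C, 3:-B, 4:-C, 5:+C, 6:+C, 7:+C, 8:+C, 9:-B, 10:-C, 11:+C, 12:+B, 13:+*, 14:-B, 15:-C, 16:-C
Rule 1 (one point beyond the 3σ limits) is satisfied at point 13.

rule 1 at point 13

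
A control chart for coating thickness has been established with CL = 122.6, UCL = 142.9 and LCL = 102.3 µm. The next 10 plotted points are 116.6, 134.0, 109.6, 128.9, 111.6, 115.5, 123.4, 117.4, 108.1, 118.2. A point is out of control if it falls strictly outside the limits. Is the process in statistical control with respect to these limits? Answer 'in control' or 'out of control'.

in control

All 10 points lie within [102.3, 142.9].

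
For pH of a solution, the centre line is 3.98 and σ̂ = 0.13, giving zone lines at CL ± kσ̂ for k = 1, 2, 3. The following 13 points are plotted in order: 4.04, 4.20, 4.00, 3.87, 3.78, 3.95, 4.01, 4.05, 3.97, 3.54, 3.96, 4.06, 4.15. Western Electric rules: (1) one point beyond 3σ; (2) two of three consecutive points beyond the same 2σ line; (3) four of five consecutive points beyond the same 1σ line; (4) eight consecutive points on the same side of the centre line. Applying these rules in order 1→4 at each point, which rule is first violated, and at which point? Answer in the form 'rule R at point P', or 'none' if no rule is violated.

rule 1 at point 10

Zone of each point (C = within 1σ̂, B = 1σ̂–2σ̂, A = 2σ̂–3σ̂, * = beyond 3σ̂; sign = side of CL): 1:+C, 2:+B, 3:+C, 4:-C, 5:-B, 6:-C, 7:+C, 8:+C, 9:-C, 10:-*, 11:-C, 12:+C, 13:+B
Rule 1 (one point beyond the 3σ limits) is satisfied at point 10.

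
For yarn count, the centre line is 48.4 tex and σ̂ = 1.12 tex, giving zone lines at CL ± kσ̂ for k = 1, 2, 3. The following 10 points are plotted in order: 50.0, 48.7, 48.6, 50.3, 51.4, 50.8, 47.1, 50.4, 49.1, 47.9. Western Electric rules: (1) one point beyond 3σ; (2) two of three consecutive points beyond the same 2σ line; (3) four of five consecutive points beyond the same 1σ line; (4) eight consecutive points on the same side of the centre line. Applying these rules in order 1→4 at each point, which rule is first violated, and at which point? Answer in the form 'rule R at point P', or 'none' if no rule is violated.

rule 2 at point 6

Zone of each point (C = within 1σ̂, B = 1σ̂–2σ̂, A = 2σ̂–3σ̂, * = beyond 3σ̂; sign = side of CL): 1:+B, 2:+C, 3:+C, 4:+B, 5:+A, 6:+A, 7:-B, 8:+B, 9:+C, 10:-C
Rule 2 (two of three consecutive points beyond the same 2σ limit) is satisfied at point 6.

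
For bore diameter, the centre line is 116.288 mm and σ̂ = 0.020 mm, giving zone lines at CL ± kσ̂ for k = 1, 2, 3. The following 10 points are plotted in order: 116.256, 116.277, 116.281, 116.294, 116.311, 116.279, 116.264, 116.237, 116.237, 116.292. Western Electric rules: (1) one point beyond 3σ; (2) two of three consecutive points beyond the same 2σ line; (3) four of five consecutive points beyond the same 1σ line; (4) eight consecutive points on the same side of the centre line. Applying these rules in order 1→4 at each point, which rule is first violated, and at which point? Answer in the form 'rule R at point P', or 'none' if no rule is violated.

rule 2 at point 9

Zone of each point (C = within 1σ̂, B = 1σ̂–2σ̂, A = 2σ̂–3σ̂, * = beyond 3σ̂; sign = side of CL): 1:-B, 2:-C, 3:-C, 4:+C, 5:+B, 6:-C, 7:-B, 8:-A, 9:-A, 10:+C
Rule 2 (two of three consecutive points beyond the same 2σ limit) is satisfied at point 9.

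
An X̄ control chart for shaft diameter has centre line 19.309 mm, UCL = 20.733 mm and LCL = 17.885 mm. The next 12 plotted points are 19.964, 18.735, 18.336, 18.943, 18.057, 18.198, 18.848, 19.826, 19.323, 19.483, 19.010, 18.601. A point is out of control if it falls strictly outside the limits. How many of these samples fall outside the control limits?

0

All 12 points lie within [17.885, 20.733].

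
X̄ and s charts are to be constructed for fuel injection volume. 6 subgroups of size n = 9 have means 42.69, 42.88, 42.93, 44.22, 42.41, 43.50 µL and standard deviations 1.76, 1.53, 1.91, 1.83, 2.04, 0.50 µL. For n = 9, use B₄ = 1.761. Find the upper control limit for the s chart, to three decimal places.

s̄ = (1.76 + 1.53 + 1.91 + 1.83 + 2.04 + 0.50) / 6 = 1.5950
UCL_s = B₄·s̄ = 1.761 × 1.5950 = 2.8088

2.809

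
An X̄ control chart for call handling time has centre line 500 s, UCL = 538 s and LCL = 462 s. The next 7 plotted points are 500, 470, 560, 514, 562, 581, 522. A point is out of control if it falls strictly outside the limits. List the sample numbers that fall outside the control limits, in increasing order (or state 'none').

3, 5, 6

Compare each point to [462, 538]: sample 3 = 560 > UCL; sample 5 = 562 > UCL; sample 6 = 581 > UCL.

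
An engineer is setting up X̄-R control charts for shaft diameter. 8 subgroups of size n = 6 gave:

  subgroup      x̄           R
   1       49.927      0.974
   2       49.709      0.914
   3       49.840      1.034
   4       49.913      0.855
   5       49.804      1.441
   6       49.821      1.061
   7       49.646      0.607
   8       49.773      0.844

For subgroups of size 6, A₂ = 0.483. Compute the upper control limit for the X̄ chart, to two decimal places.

50.27

X̄̄ = (49.927 + 49.709 + 49.840 + 49.913 + 49.804 + 49.821 + 49.646 + 49.773) / 8 = 398.4330 / 8 = 49.8041
R̄ = (0.974 + 0.914 + 1.034 + 0.855 + 1.441 + 1.061 + 0.607 + 0.844) / 8 = 7.7300 / 8 = 0.9663
UCL = X̄̄ + A₂·R̄ = 49.8041 + 0.483 × 0.9663 = 50.2708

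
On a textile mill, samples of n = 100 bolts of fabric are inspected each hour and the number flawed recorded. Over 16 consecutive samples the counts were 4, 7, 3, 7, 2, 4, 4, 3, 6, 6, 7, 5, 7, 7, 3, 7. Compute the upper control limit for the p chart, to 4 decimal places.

0.1174

p̄ = Σdᵢ / (k·n) = 82 / (16 × 100) = 0.05125
UCL = p̄ + 3·√(p̄(1−p̄)/n) = 0.05125 + 3 × √(0.05125×0.94875/100) = 0.05125 + 3 × 0.02205 = 0.11740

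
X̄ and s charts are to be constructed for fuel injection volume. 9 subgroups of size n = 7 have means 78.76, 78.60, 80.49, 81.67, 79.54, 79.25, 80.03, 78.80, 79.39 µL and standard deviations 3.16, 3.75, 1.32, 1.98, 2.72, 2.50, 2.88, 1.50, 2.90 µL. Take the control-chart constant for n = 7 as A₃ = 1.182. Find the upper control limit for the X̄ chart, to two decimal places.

82.60

X̄̄ = (78.76 + 78.60 + 80.49 + 81.67 + 79.54 + 79.25 + 80.03 + 78.80 + 79.39) / 9 = 79.6144
s̄ = (3.16 + 3.75 + 1.32 + 1.98 + 2.72 + 2.50 + 2.88 + 1.50 + 2.90) / 9 = 2.5233
UCL = X̄̄ + A₃·s̄ = 79.6144 + 1.182 × 2.5233 = 82.5970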